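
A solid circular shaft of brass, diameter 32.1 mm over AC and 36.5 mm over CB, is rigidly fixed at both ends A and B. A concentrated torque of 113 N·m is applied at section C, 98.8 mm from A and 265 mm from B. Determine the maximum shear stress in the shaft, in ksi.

Compatibility: T_A·a/J_AC = T_B·b/J_CB with T_A + T_B = T₀.
J_AC = 1.04×10^-7 m⁴, J_CB = 1.74×10^-7 m⁴, so T_A = T₀·(J_AC/a)/((J_AC/a)+(J_CB/b)) = 69.61 N·m, T_B = 43.39 N·m.
τ in each portion: τ_AC = 1.07×10^7 Pa, τ_CB = 4.54×10^6 Pa; maximum is in AC.
τ_max = T_AC·r/J = 69.61·0.0161/1.04×10^-7 = 1.072×10^7 Pa.

1.55 ksi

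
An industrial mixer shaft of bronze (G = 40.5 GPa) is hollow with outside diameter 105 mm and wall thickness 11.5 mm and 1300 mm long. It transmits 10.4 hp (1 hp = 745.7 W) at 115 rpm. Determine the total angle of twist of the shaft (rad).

0.00276 rad

ω = 2π·115/60 = 12.04 rad/s, so T = P/ω = 10.4×745.7 / 12.04 = 644.0 N·m.
J = π(d_o⁴ − d_i⁴)/32 = π(0.105⁴ − 0.0820⁴)/32 = 7.495×10^-6 m⁴.
θ = T·L/(G·J) = 644.0 × 1.30 / (40.5×10⁹ × 7.495×10^-6) = 2.758×10^-3 rad.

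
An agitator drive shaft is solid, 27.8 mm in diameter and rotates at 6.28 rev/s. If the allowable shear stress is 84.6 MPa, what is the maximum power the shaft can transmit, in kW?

J = πd⁴/32 = π(0.0278)⁴/32 = 5.864×10^-8 m⁴.
T_max = τ_allow·J/r = 8.46×10^7 × 5.864×10^-8 / 0.0139 = 356.9 N·m.
ω = 2π·6.28 = 39.46 rad/s, so P_max = T_max·ω = 1.408×10^4 W.

14.1 kW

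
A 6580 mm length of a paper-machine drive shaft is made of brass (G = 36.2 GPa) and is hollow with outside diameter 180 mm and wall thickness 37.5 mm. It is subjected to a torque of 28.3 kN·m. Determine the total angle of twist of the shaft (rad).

J = π(d_o⁴ − d_i⁴)/32 = π(0.180⁴ − 0.105⁴)/32 = 9.113×10^-5 m⁴.
θ = T·L/(G·J) = 28300 × 6.58 / (36.2×10⁹ × 9.113×10^-5) = 0.05645 rad.

0.0564 rad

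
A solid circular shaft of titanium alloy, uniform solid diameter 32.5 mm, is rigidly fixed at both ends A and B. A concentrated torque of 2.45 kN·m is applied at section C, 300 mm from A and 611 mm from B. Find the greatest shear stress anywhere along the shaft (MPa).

With uniform GJ and both ends fixed, compatibility θ_AC = θ_CB gives T_A·a = T_B·b, together with T_A + T_B = T₀.
T_A = T₀·b/(a+b) = 2450·611/911.0 = 1643 N·m; T_B = 806.8 N·m.
τ in each portion: τ_AC = 2.44×10^8 Pa, τ_CB = 1.20×10^8 Pa; maximum is in AC.
τ_max = T_AC·r/J = 1643·0.0163/1.10×10^-7 = 2.438×10^8 Pa.

244 MPa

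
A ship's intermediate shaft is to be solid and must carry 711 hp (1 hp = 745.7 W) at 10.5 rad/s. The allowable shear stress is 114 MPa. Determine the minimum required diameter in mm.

131 mm

ω = 10.5 rad/s, so T = P/ω = 711×745.7 / 10.50 = 50490 N·m.
For a solid shaft τ_max = 16T/(πd³), so d = (16T/(π τ_allow))^(1/3) = (16·50490/(π·1.14×10^8))^(1/3) = 0.1312 m.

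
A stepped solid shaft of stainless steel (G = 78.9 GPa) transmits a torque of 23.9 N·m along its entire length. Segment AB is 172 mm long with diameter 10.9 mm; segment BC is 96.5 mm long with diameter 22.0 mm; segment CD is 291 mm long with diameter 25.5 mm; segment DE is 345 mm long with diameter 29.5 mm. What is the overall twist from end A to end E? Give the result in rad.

0.0424 rad

J_AB = π(0.0109)⁴/32 = 1.39×10^-9 m⁴; J_BC = π(0.0220)⁴/32 = 2.30×10^-8 m⁴; J_CD = π(0.0255)⁴/32 = 4.15×10^-8 m⁴; J_DE = π(0.0295)⁴/32 = 7.44×10^-8 m⁴.
θ = (T/G)·Σ L_i/J_i = (23.90/78.9×10⁹)·(0.172/1.39×10^-9 + 0.0965/2.30×10^-8 + 0.291/4.15×10^-8 + 0.345/7.44×10^-8) = 0.04240 rad.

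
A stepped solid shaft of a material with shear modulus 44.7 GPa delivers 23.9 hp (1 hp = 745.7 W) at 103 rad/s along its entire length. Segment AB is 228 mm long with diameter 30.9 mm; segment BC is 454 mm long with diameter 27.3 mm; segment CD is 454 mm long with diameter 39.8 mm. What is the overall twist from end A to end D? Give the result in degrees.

2.82°

ω = 103 rad/s, so T = P/ω = 23.9×745.7 / 103.0 = 173.0 N·m.
J_AB = π(0.0309)⁴/32 = 8.95×10^-8 m⁴; J_BC = π(0.0273)⁴/32 = 5.45×10^-8 m⁴; J_CD = π(0.0398)⁴/32 = 2.46×10^-7 m⁴.
θ = (T/G)·Σ L_i/J_i = (173.0/44.7×10⁹)·(0.228/8.95×10^-8 + 0.454/5.45×10^-8 + 0.454/2.46×10^-7) = 0.04922 rad.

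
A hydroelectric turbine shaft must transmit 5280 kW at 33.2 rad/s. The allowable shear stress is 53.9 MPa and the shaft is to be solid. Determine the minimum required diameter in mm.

247 mm

ω = 33.2 rad/s, so T = P/ω = 5280×10³ / 33.20 = 159000 N·m.
For a solid shaft τ_max = 16T/(πd³), so d = (16T/(π τ_allow))^(1/3) = (16·159000/(π·5.39×10^7))^(1/3) = 0.2468 m.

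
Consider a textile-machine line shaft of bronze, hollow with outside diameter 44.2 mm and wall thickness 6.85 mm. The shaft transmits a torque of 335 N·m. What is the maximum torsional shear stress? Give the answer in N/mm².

J = π(d_o⁴ − d_i⁴)/32 = π(0.0442⁴ − 0.0305⁴)/32 = 2.897×10^-7 m⁴.
τ_max = T·r/J = 335.0 × 0.0221 / 2.897×10^-7 = 2.555×10^7 Pa.

25.6 N/mm²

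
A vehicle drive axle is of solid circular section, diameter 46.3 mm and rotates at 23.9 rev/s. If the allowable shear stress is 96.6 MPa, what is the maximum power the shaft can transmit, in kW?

J = πd⁴/32 = π(0.0463)⁴/32 = 4.512×10^-7 m⁴.
T_max = τ_allow·J/r = 9.66×10^7 × 4.512×10^-7 / 0.0231 = 1883 N·m.
ω = 2π·23.9 = 150.2 rad/s, so P_max = T_max·ω = 2.827×10^5 W.

283 kW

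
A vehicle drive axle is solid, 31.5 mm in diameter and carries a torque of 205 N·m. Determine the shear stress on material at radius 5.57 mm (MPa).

J = πd⁴/32 = π(0.0315)⁴/32 = 9.666×10^-8 m⁴.
Shear stress varies linearly with radius: τ = T·r/J = 205.0 × 0.00557 / 9.666×10^-8 = 1.181×10^7 Pa.

11.8 MPa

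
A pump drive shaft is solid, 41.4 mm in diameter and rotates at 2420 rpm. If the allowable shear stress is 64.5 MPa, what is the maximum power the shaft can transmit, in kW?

J = πd⁴/32 = π(0.0414)⁴/32 = 2.884×10^-7 m⁴.
T_max = τ_allow·J/r = 6.45×10^7 × 2.884×10^-7 / 0.0207 = 898.7 N·m.
ω = 2π·2420/60 = 253.4 rad/s, so P_max = T_max·ω = 2.277×10^5 W.

228 kW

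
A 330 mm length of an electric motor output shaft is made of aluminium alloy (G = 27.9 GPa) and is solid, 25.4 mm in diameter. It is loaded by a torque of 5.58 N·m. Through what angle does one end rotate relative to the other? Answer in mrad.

1.62 mrad

J = πd⁴/32 = π(0.0254)⁴/32 = 4.086×10^-8 m⁴.
θ = T·L/(G·J) = 5.580 × 0.330 / (27.9×10⁹ × 4.086×10^-8) = 1.615×10^-3 rad.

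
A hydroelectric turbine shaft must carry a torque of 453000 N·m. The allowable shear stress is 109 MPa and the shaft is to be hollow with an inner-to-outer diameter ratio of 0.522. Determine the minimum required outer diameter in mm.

284 mm

For a hollow shaft with d_i/d_o = 0.522: τ_max = 16T/(π d_o³ (1−k⁴)), so d_o = [16T/(π τ_allow (1−k⁴))]^(1/3) = [16·453000/(π·1.09×10^8·0.9258)]^(1/3) = 0.2838 m.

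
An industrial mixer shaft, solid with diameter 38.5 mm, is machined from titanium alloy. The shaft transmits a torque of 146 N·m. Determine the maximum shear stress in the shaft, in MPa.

J = πd⁴/32 = π(0.0385)⁴/32 = 2.157×10^-7 m⁴.
τ_max = T·r/J = 146.0 × 0.0192 / 2.157×10^-7 = 1.303×10^7 Pa.

13.0 MPa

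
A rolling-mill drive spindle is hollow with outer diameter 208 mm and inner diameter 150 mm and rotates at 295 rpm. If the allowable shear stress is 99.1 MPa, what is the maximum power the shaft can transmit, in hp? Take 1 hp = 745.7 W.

5290 hp

J = π(d_o⁴ − d_i⁴)/32 = π(0.208⁴ − 0.150⁴)/32 = 1.341×10^-4 m⁴.
T_max = τ_allow·J/r = 9.91×10^7 × 1.341×10^-4 / 0.104 = 127700 N·m.
ω = 2π·295/60 = 30.89 rad/s, so P_max = T_max·ω = 3.946×10^6 W.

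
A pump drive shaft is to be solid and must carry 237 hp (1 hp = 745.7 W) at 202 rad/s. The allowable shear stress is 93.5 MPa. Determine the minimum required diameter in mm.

ω = 202 rad/s, so T = P/ω = 237×745.7 / 202.0 = 874.9 N·m.
For a solid shaft τ_max = 16T/(πd³), so d = (16T/(π τ_allow))^(1/3) = (16·874.9/(π·9.35×10^7))^(1/3) = 0.03626 m.

36.3 mm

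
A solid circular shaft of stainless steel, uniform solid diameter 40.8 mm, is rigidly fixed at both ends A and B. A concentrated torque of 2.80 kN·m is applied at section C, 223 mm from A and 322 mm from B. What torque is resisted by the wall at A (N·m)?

With uniform GJ and both ends fixed, compatibility θ_AC = θ_CB gives T_A·a = T_B·b, together with T_A + T_B = T₀.
T_A = T₀·b/(a+b) = 2800·322/545.0 = 1654 N·m; T_B = 1146 N·m.

1650 N·m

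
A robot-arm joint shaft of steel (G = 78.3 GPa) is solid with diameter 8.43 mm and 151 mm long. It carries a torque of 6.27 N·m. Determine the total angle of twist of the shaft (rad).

J = πd⁴/32 = π(0.00843)⁴/32 = 4.958×10^-10 m⁴.
θ = T·L/(G·J) = 6.270 × 0.151 / (78.3×10⁹ × 4.958×10^-10) = 0.02439 rad.

0.0244 rad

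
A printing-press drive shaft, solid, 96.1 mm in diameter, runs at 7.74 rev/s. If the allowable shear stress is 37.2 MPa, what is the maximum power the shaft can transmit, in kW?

J = πd⁴/32 = π(0.0961)⁴/32 = 8.373×10^-6 m⁴.
T_max = τ_allow·J/r = 3.72×10^7 × 8.373×10^-6 / 0.0480 = 6483 N·m.
ω = 2π·7.74 = 48.63 rad/s, so P_max = T_max·ω = 3.153×10^5 W.

315 kW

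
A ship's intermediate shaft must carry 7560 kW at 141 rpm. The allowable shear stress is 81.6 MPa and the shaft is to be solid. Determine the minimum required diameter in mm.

317 mm

ω = 2π·141/60 = 14.77 rad/s, so T = P/ω = 7560×10³ / 14.77 = 512000 N·m.
For a solid shaft τ_max = 16T/(πd³), so d = (16T/(π τ_allow))^(1/3) = (16·512000/(π·8.16×10^7))^(1/3) = 0.3173 m.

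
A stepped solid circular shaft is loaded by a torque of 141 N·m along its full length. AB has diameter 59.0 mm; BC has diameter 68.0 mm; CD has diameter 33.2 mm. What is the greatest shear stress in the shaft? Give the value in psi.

Under the same torque, τ_max = 16T/(πd³) is largest where d is smallest — segment CD (d = 33.2 mm).
τ_max = 16·141.0/(π·(0.0332)³) = 1.962×10^7 Pa.

2850 psi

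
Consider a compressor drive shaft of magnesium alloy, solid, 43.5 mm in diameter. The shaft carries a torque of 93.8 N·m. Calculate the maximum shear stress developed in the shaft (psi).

842 psi

J = πd⁴/32 = π(0.0435)⁴/32 = 3.515×10^-7 m⁴.
τ_max = T·r/J = 93.80 × 0.0217 / 3.515×10^-7 = 5.804×10^6 Pa.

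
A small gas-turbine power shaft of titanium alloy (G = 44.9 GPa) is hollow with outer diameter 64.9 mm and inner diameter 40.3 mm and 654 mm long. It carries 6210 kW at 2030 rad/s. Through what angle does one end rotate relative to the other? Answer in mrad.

ω = 2030 rad/s, so T = P/ω = 6210×10³ / 2030 = 3059 N·m.
J = π(d_o⁴ − d_i⁴)/32 = π(0.0649⁴ − 0.0403⁴)/32 = 1.483×10^-6 m⁴.
θ = T·L/(G·J) = 3059 × 0.654 / (44.9×10⁹ × 1.483×10^-6) = 0.03005 rad.

30.1 mrad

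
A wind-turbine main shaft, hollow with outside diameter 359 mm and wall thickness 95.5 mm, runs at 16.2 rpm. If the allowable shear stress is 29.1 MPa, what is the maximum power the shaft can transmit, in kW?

427 kW

J = π(d_o⁴ − d_i⁴)/32 = π(0.359⁴ − 0.168⁴)/32 = 1.553×10^-3 m⁴.
T_max = τ_allow·J/r = 2.91×10^7 × 1.553×10^-3 / 0.179 = 251700 N·m.
ω = 2π·16.2/60 = 1.696 rad/s, so P_max = T_max·ω = 4.270×10^5 W.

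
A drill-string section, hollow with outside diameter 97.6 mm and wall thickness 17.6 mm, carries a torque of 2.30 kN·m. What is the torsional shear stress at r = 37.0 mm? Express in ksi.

1.66 ksi

J = π(d_o⁴ − d_i⁴)/32 = π(0.0976⁴ − 0.0624⁴)/32 = 7.420×10^-6 m⁴.
Shear stress varies linearly with radius: τ = T·r/J = 2300 × 0.0370 / 7.420×10^-6 = 1.147×10^7 Pa.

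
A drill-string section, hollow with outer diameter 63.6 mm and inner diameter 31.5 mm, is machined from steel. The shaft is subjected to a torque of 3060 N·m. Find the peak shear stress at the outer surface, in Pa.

J = π(d_o⁴ − d_i⁴)/32 = π(0.0636⁴ − 0.0315⁴)/32 = 1.510×10^-6 m⁴.
τ_max = T·r/J = 3060 × 0.0318 / 1.510×10^-6 = 6.446×10^7 Pa.

6.45e7 Pa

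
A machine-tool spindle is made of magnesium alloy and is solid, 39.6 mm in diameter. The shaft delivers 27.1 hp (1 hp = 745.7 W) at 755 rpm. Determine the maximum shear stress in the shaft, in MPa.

ω = 2π·755/60 = 79.06 rad/s, so T = P/ω = 27.1×745.7 / 79.06 = 255.6 N·m.
J = πd⁴/32 = π(0.0396)⁴/32 = 2.414×10^-7 m⁴.
τ_max = T·r/J = 255.6 × 0.0198 / 2.414×10^-7 = 2.096×10^7 Pa.

21.0 MPa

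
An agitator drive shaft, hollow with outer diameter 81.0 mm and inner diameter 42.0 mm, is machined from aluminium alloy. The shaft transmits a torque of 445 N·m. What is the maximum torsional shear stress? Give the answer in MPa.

4.60 MPa

J = π(d_o⁴ − d_i⁴)/32 = π(0.0810⁴ − 0.0420⁴)/32 = 3.921×10^-6 m⁴.
τ_max = T·r/J = 445.0 × 0.0405 / 3.921×10^-6 = 4.597×10^6 Pa.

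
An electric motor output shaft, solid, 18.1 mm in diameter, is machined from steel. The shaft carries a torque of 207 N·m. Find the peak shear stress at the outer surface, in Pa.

J = πd⁴/32 = π(0.0181)⁴/32 = 1.054×10^-8 m⁴.
τ_max = T·r/J = 207.0 × 0.00905 / 1.054×10^-8 = 1.778×10^8 Pa.

1.78e8 Pa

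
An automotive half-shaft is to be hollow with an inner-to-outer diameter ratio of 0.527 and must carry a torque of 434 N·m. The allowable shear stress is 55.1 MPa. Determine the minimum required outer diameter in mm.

35.2 mm

For a hollow shaft with d_i/d_o = 0.527: τ_max = 16T/(π d_o³ (1−k⁴)), so d_o = [16T/(π τ_allow (1−k⁴))]^(1/3) = [16·434.0/(π·5.51×10^7·0.9229)]^(1/3) = 0.03516 m.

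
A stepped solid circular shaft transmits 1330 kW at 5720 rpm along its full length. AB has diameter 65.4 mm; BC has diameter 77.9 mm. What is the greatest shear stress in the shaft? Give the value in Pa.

4.04e7 Pa

ω = 2π·5720/60 = 599.0 rad/s, so T = P/ω = 1330×10³ / 599.0 = 2220 N·m.
Under the same torque, τ_max = 16T/(πd³) is largest where d is smallest — segment AB (d = 65.4 mm).
τ_max = 16·2220/(π·(0.0654)³) = 4.043×10^7 Pa.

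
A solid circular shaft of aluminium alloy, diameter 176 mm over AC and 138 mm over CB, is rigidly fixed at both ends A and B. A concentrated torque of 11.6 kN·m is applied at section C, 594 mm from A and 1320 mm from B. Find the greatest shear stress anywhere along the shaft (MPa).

Compatibility: T_A·a/J_AC = T_B·b/J_CB with T_A + T_B = T₀.
J_AC = 9.42×10^-5 m⁴, J_CB = 3.56×10^-5 m⁴, so T_A = T₀·(J_AC/a)/((J_AC/a)+(J_CB/b)) = 9914 N·m, T_B = 1686 N·m.
τ in each portion: τ_AC = 9.26×10^6 Pa, τ_CB = 3.27×10^6 Pa; maximum is in AC.
τ_max = T_AC·r/J = 9914·0.0880/9.42×10^-5 = 9.261×10^6 Pa.

9.26 MPa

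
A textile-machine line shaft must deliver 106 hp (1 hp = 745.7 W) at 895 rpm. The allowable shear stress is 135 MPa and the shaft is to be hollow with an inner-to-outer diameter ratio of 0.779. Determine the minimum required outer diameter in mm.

ω = 2π·895/60 = 93.72 rad/s, so T = P/ω = 106×745.7 / 93.72 = 843.4 N·m.
For a hollow shaft with d_i/d_o = 0.779: τ_max = 16T/(π d_o³ (1−k⁴)), so d_o = [16T/(π τ_allow (1−k⁴))]^(1/3) = [16·843.4/(π·1.35×10^8·0.6317)]^(1/3) = 0.03693 m.

36.9 mm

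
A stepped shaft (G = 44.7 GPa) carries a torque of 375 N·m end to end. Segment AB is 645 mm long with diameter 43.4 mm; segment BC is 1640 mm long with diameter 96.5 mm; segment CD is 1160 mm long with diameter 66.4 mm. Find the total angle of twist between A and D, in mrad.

J_AB = π(0.0434)⁴/32 = 3.48×10^-7 m⁴; J_BC = π(0.0965)⁴/32 = 8.51×10^-6 m⁴; J_CD = π(0.0664)⁴/32 = 1.91×10^-6 m⁴.
θ = (T/G)·Σ L_i/J_i = (375.0/44.7×10⁹)·(0.645/3.48×10^-7 + 1.64/8.51×10^-6 + 1.16/1.91×10^-6) = 0.02225 rad.

22.3 mrad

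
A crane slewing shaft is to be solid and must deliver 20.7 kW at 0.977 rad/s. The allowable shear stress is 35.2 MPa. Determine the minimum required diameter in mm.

ω = 0.977 rad/s, so T = P/ω = 20.7×10³ / 0.9770 = 21190 N·m.
For a solid shaft τ_max = 16T/(πd³), so d = (16T/(π τ_allow))^(1/3) = (16·21190/(π·3.52×10^7))^(1/3) = 0.1453 m.

145 mm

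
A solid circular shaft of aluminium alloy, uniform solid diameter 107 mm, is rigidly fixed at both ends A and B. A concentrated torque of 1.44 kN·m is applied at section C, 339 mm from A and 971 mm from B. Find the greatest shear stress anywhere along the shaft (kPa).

4440 kPa

With uniform GJ and both ends fixed, compatibility θ_AC = θ_CB gives T_A·a = T_B·b, together with T_A + T_B = T₀.
T_A = T₀·b/(a+b) = 1440·971/1310 = 1067 N·m; T_B = 372.6 N·m.
τ in each portion: τ_AC = 4.44×10^6 Pa, τ_CB = 1.55×10^6 Pa; maximum is in AC.
τ_max = T_AC·r/J = 1067·0.0535/1.29×10^-5 = 4.437×10^6 Pa.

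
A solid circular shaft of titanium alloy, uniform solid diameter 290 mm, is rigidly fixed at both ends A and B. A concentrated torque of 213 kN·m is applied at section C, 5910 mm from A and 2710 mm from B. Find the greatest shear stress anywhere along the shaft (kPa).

30500 kPa

With uniform GJ and both ends fixed, compatibility θ_AC = θ_CB gives T_A·a = T_B·b, together with T_A + T_B = T₀.
T_A = T₀·b/(a+b) = 213000·2710/8620 = 66960 N·m; T_B = 146000 N·m.
τ in each portion: τ_AC = 1.40×10^7 Pa, τ_CB = 3.05×10^7 Pa; maximum is in CB.
τ_max = T_CB·r/J = 146000·0.145/6.94×10^-4 = 3.050×10^7 Pa.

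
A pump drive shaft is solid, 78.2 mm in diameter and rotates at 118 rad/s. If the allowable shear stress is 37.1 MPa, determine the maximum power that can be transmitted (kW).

J = πd⁴/32 = π(0.0782)⁴/32 = 3.671×10^-6 m⁴.
T_max = τ_allow·J/r = 3.71×10^7 × 3.671×10^-6 / 0.0391 = 3484 N·m.
ω = 118 rad/s, so P_max = T_max·ω = 4.111×10^5 W.

411 kW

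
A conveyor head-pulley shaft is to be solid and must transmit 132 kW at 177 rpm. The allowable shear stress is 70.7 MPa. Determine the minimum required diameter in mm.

ω = 2π·177/60 = 18.54 rad/s, so T = P/ω = 132×10³ / 18.54 = 7122 N·m.
For a solid shaft τ_max = 16T/(πd³), so d = (16T/(π τ_allow))^(1/3) = (16·7122/(π·7.07×10^7))^(1/3) = 0.08005 m.

80.1 mm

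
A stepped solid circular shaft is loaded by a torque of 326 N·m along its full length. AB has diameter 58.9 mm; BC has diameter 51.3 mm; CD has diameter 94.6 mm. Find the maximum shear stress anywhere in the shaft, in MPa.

12.3 MPa

Under the same torque, τ_max = 16T/(πd³) is largest where d is smallest — segment BC (d = 51.3 mm).
τ_max = 16·326.0/(π·(0.0513)³) = 1.230×10^7 Pa.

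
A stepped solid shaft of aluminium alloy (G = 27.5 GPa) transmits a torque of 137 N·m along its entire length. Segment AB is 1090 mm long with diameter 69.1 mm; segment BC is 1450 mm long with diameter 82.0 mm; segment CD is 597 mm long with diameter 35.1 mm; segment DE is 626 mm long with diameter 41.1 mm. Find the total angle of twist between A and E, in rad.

J_AB = π(0.0691)⁴/32 = 2.24×10^-6 m⁴; J_BC = π(0.0820)⁴/32 = 4.44×10^-6 m⁴; J_CD = π(0.0351)⁴/32 = 1.49×10^-7 m⁴; J_DE = π(0.0411)⁴/32 = 2.80×10^-7 m⁴.
θ = (T/G)·Σ L_i/J_i = (137.0/27.5×10⁹)·(1.09/2.24×10^-6 + 1.45/4.44×10^-6 + 0.597/1.49×10^-7 + 0.626/2.80×10^-7) = 0.03514 rad.

0.0351 rad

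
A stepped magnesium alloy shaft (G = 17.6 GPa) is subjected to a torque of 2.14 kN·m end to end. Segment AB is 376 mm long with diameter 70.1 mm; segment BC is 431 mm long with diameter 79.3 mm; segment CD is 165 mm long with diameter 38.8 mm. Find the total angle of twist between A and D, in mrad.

J_AB = π(0.0701)⁴/32 = 2.37×10^-6 m⁴; J_BC = π(0.0793)⁴/32 = 3.88×10^-6 m⁴; J_CD = π(0.0388)⁴/32 = 2.22×10^-7 m⁴.
θ = (T/G)·Σ L_i/J_i = (2140/17.6×10⁹)·(0.376/2.37×10^-6 + 0.431/3.88×10^-6 + 0.165/2.22×10^-7) = 0.1230 rad.

123 mrad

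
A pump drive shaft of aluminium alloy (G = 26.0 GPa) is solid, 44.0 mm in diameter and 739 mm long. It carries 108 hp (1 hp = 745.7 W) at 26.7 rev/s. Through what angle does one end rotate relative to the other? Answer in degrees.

ω = 2π·26.7 = 167.8 rad/s, so T = P/ω = 108×745.7 / 167.8 = 480.1 N·m.
J = πd⁴/32 = π(0.0440)⁴/32 = 3.680×10^-7 m⁴.
θ = T·L/(G·J) = 480.1 × 0.739 / (26.0×10⁹ × 3.680×10^-7) = 0.03708 rad.

2.12°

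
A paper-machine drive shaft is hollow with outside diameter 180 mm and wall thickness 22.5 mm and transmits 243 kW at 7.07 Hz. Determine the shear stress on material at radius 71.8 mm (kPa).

ω = 2π·7.07 = 44.42 rad/s, so T = P/ω = 243×10³ / 44.42 = 5470 N·m.
J = π(d_o⁴ − d_i⁴)/32 = π(0.180⁴ − 0.135⁴)/32 = 7.045×10^-5 m⁴.
Shear stress varies linearly with radius: τ = T·r/J = 5470 × 0.0718 / 7.045×10^-5 = 5.575×10^6 Pa.

5570 kPa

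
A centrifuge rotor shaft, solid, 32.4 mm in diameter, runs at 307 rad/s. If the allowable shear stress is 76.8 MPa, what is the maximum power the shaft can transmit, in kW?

J = πd⁴/32 = π(0.0324)⁴/32 = 1.082×10^-7 m⁴.
T_max = τ_allow·J/r = 7.68×10^7 × 1.082×10^-7 / 0.0162 = 512.9 N·m.
ω = 307 rad/s, so P_max = T_max·ω = 1.575×10^5 W.

157 kW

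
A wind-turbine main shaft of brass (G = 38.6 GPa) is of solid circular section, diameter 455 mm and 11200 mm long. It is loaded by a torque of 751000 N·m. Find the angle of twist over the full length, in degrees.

2.97°

J = πd⁴/32 = π(0.455)⁴/32 = 4.208×10^-3 m⁴.
θ = T·L/(G·J) = 751000 × 11.2 / (38.6×10⁹ × 4.208×10^-3) = 0.05179 rad.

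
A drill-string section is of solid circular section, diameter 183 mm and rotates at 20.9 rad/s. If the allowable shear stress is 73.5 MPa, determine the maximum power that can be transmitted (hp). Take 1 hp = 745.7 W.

2480 hp

J = πd⁴/32 = π(0.183)⁴/32 = 1.101×10^-4 m⁴.
T_max = τ_allow·J/r = 7.35×10^7 × 1.101×10^-4 / 0.0915 = 88440 N·m.
ω = 20.9 rad/s, so P_max = T_max·ω = 1.848×10^6 W.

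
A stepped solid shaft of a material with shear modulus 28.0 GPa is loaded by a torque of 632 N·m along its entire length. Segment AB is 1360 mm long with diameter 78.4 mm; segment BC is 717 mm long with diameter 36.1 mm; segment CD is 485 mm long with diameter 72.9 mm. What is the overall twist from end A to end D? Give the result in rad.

J_AB = π(0.0784)⁴/32 = 3.71×10^-6 m⁴; J_BC = π(0.0361)⁴/32 = 1.67×10^-7 m⁴; J_CD = π(0.0729)⁴/32 = 2.77×10^-6 m⁴.
θ = (T/G)·Σ L_i/J_i = (632.0/28.0×10⁹)·(1.36/3.71×10^-6 + 0.717/1.67×10^-7 + 0.485/2.77×10^-6) = 0.1093 rad.

0.109 rad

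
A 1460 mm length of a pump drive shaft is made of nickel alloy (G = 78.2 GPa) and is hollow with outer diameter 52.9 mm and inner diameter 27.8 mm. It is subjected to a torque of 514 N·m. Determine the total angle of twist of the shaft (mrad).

13.5 mrad

J = π(d_o⁴ − d_i⁴)/32 = π(0.0529⁴ − 0.0278⁴)/32 = 7.102×10^-7 m⁴.
θ = T·L/(G·J) = 514.0 × 1.46 / (78.2×10⁹ × 7.102×10^-7) = 0.01351 rad.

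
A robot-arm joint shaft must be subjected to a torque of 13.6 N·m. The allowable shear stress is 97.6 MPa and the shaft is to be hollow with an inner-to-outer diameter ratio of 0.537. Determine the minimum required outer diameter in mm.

9.18 mm

For a hollow shaft with d_i/d_o = 0.537: τ_max = 16T/(π d_o³ (1−k⁴)), so d_o = [16T/(π τ_allow (1−k⁴))]^(1/3) = [16·13.60/(π·9.76×10^7·0.9168)]^(1/3) = 0.009182 m.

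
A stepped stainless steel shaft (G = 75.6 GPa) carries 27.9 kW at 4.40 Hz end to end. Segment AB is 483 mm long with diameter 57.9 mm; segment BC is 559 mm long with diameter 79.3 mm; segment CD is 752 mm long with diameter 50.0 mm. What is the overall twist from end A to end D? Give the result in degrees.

1.38°

ω = 2π·4.40 = 27.65 rad/s, so T = P/ω = 27.9×10³ / 27.65 = 1009 N·m.
J_AB = π(0.0579)⁴/32 = 1.10×10^-6 m⁴; J_BC = π(0.0793)⁴/32 = 3.88×10^-6 m⁴; J_CD = π(0.0500)⁴/32 = 6.14×10^-7 m⁴.
θ = (T/G)·Σ L_i/J_i = (1009/75.6×10⁹)·(0.483/1.10×10^-6 + 0.559/3.88×10^-6 + 0.752/6.14×10^-7) = 0.02413 rad.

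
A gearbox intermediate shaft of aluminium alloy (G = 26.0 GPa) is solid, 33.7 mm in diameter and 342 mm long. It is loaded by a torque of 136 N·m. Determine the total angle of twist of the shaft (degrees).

J = πd⁴/32 = π(0.0337)⁴/32 = 1.266×10^-7 m⁴.
θ = T·L/(G·J) = 136.0 × 0.342 / (26.0×10⁹ × 1.266×10^-7) = 0.01413 rad.

0.809°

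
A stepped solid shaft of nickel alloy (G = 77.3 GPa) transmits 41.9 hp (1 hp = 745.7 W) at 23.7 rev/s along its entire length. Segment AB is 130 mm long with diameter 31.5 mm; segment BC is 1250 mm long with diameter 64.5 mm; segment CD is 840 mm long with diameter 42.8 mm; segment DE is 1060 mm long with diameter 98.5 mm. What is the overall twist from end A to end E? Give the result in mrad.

12.9 mrad

ω = 2π·23.7 = 148.9 rad/s, so T = P/ω = 41.9×745.7 / 148.9 = 209.8 N·m.
J_AB = π(0.0315)⁴/32 = 9.67×10^-8 m⁴; J_BC = π(0.0645)⁴/32 = 1.70×10^-6 m⁴; J_CD = π(0.0428)⁴/32 = 3.29×10^-7 m⁴; J_DE = π(0.0985)⁴/32 = 9.24×10^-6 m⁴.
θ = (T/G)·Σ L_i/J_i = (209.8/77.3×10⁹)·(0.130/9.67×10^-8 + 1.25/1.70×10^-6 + 0.840/3.29×10^-7 + 1.06/9.24×10^-6) = 0.01288 rad.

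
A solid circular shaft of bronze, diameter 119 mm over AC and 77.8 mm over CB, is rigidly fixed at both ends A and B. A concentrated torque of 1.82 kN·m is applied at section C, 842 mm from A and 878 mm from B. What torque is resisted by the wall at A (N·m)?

Compatibility: T_A·a/J_AC = T_B·b/J_CB with T_A + T_B = T₀.
J_AC = 1.97×10^-5 m⁴, J_CB = 3.60×10^-6 m⁴, so T_A = T₀·(J_AC/a)/((J_AC/a)+(J_CB/b)) = 1549 N·m, T_B = 271.3 N·m.

1550 N·m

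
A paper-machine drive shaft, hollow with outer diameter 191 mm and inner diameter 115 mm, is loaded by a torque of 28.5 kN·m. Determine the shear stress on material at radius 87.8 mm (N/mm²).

22.0 N/mm²

J = π(d_o⁴ − d_i⁴)/32 = π(0.191⁴ − 0.115⁴)/32 = 1.135×10^-4 m⁴.
Shear stress varies linearly with radius: τ = T·r/J = 28500 × 0.0878 / 1.135×10^-4 = 2.205×10^7 Pa.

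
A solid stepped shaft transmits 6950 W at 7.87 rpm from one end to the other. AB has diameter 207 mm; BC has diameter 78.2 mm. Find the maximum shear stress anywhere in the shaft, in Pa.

8.98e7 Pa

ω = 2π·7.87/60 = 0.8241 rad/s, so T = P/ω = 6950 / 0.8241 = 8433 N·m.
Under the same torque, τ_max = 16T/(πd³) is largest where d is smallest — segment BC (d = 78.2 mm).
τ_max = 16·8433/(π·(0.0782)³) = 8.981×10^7 Pa.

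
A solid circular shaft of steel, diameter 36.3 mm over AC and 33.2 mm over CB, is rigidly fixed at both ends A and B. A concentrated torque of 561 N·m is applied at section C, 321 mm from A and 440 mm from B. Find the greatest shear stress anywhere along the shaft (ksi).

Compatibility: T_A·a/J_AC = T_B·b/J_CB with T_A + T_B = T₀.
J_AC = 1.70×10^-7 m⁴, J_CB = 1.19×10^-7 m⁴, so T_A = T₀·(J_AC/a)/((J_AC/a)+(J_CB/b)) = 371.4 N·m, T_B = 189.6 N·m.
τ in each portion: τ_AC = 3.95×10^7 Pa, τ_CB = 2.64×10^7 Pa; maximum is in AC.
τ_max = T_AC·r/J = 371.4·0.0181/1.70×10^-7 = 3.955×10^7 Pa.

5.74 ksi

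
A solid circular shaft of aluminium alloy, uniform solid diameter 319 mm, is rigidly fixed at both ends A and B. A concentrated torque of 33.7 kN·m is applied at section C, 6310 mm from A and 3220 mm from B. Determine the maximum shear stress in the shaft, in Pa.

With uniform GJ and both ends fixed, compatibility θ_AC = θ_CB gives T_A·a = T_B·b, together with T_A + T_B = T₀.
T_A = T₀·b/(a+b) = 33700·3220/9530 = 11390 N·m; T_B = 22310 N·m.
τ in each portion: τ_AC = 1.79×10^6 Pa, τ_CB = 3.50×10^6 Pa; maximum is in CB.
τ_max = T_CB·r/J = 22310·0.160/1.02×10^-3 = 3.501×10^6 Pa.

3.50e6 Pa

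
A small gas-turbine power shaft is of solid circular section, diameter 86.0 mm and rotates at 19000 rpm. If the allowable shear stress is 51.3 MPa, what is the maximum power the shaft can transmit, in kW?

J = πd⁴/32 = π(0.0860)⁴/32 = 5.370×10^-6 m⁴.
T_max = τ_allow·J/r = 5.13×10^7 × 5.370×10^-6 / 0.0430 = 6407 N·m.
ω = 2π·19000/60 = 1990 rad/s, so P_max = T_max·ω = 1.275×10^7 W.

12700 kW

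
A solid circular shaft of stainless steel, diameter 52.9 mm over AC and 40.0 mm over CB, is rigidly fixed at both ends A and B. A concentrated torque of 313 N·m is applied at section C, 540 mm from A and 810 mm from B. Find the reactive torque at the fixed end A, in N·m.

Compatibility: T_A·a/J_AC = T_B·b/J_CB with T_A + T_B = T₀.
J_AC = 7.69×10^-7 m⁴, J_CB = 2.51×10^-7 m⁴, so T_A = T₀·(J_AC/a)/((J_AC/a)+(J_CB/b)) = 257.0 N·m, T_B = 56.01 N·m.

257 N·m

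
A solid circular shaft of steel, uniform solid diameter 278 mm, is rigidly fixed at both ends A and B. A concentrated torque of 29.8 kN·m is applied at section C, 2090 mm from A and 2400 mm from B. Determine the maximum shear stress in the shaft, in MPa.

With uniform GJ and both ends fixed, compatibility θ_AC = θ_CB gives T_A·a = T_B·b, together with T_A + T_B = T₀.
T_A = T₀·b/(a+b) = 29800·2400/4490 = 15930 N·m; T_B = 13870 N·m.
τ in each portion: τ_AC = 3.78×10^6 Pa, τ_CB = 3.29×10^6 Pa; maximum is in AC.
τ_max = T_AC·r/J = 15930·0.139/5.86×10^-4 = 3.776×10^6 Pa.

3.78 MPa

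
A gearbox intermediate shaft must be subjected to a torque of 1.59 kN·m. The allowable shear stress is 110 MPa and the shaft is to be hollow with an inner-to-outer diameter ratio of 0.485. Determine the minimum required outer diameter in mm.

42.7 mm

For a hollow shaft with d_i/d_o = 0.485: τ_max = 16T/(π d_o³ (1−k⁴)), so d_o = [16T/(π τ_allow (1−k⁴))]^(1/3) = [16·1590/(π·1.10×10^8·0.9447)]^(1/3) = 0.04271 m.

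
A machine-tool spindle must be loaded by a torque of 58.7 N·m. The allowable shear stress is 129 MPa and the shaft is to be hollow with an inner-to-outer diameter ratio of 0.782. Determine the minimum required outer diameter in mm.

15.5 mm

For a hollow shaft with d_i/d_o = 0.782: τ_max = 16T/(π d_o³ (1−k⁴)), so d_o = [16T/(π τ_allow (1−k⁴))]^(1/3) = [16·58.70/(π·1.29×10^8·0.6260)]^(1/3) = 0.01547 m.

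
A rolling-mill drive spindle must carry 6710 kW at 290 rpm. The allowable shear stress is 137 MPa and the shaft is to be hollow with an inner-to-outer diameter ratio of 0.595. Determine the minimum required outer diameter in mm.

211 mm

ω = 2π·290/60 = 30.37 rad/s, so T = P/ω = 6710×10³ / 30.37 = 221000 N·m.
For a hollow shaft with d_i/d_o = 0.595: τ_max = 16T/(π d_o³ (1−k⁴)), so d_o = [16T/(π τ_allow (1−k⁴))]^(1/3) = [16·221000/(π·1.37×10^8·0.8747)]^(1/3) = 0.2110 m.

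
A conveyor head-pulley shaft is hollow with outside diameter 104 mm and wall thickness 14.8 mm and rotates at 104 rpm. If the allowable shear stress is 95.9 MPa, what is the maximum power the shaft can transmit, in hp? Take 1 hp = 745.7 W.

228 hp

J = π(d_o⁴ − d_i⁴)/32 = π(0.104⁴ − 0.0744⁴)/32 = 8.477×10^-6 m⁴.
T_max = τ_allow·J/r = 9.59×10^7 × 8.477×10^-6 / 0.0520 = 15630 N·m.
ω = 2π·104/60 = 10.89 rad/s, so P_max = T_max·ω = 1.703×10^5 W.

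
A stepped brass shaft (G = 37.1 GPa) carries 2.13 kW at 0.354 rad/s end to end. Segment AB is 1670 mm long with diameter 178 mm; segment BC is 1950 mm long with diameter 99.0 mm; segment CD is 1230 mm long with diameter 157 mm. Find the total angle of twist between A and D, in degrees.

2.27°

ω = 0.354 rad/s, so T = P/ω = 2.13×10³ / 0.3540 = 6017 N·m.
J_AB = π(0.178)⁴/32 = 9.86×10^-5 m⁴; J_BC = π(0.0990)⁴/32 = 9.43×10^-6 m⁴; J_CD = π(0.157)⁴/32 = 5.96×10^-5 m⁴.
θ = (T/G)·Σ L_i/J_i = (6017/37.1×10⁹)·(1.67/9.86×10^-5 + 1.95/9.43×10^-6 + 1.23/5.96×10^-5) = 0.03963 rad.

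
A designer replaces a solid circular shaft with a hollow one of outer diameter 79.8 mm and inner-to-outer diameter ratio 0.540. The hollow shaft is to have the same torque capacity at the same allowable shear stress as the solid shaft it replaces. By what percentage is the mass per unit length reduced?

24.8 %

Equal τ_max and T ⇒ the solid shaft needs d_s³ = d_o³(1−k⁴), so d_s = 79.8·(1−0.540⁴)^(1/3) = 77.47 mm.
Area ratio A_h/A_s = d_o²(1−k²)/d_s² = (1−k²)/(1−k⁴)^(2/3) = 0.7516.
Mass saving = 1 − 0.7516 = 24.8 %.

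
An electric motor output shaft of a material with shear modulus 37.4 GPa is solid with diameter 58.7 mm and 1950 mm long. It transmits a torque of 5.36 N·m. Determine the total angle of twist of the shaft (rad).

2.40e-4 rad

J = πd⁴/32 = π(0.0587)⁴/32 = 1.166×10^-6 m⁴.
θ = T·L/(G·J) = 5.360 × 1.95 / (37.4×10⁹ × 1.166×10^-6) = 2.398×10^-4 rad.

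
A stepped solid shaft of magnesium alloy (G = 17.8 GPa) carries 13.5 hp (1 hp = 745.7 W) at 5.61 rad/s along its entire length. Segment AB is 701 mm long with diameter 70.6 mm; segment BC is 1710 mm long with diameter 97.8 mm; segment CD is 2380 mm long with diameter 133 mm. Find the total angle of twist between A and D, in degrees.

3.21°

ω = 5.61 rad/s, so T = P/ω = 13.5×745.7 / 5.610 = 1794 N·m.
J_AB = π(0.0706)⁴/32 = 2.44×10^-6 m⁴; J_BC = π(0.0978)⁴/32 = 8.98×10^-6 m⁴; J_CD = π(0.133)⁴/32 = 3.07×10^-5 m⁴.
θ = (T/G)·Σ L_i/J_i = (1794/17.8×10⁹)·(0.701/2.44×10^-6 + 1.71/8.98×10^-6 + 2.38/3.07×10^-5) = 0.05598 rad.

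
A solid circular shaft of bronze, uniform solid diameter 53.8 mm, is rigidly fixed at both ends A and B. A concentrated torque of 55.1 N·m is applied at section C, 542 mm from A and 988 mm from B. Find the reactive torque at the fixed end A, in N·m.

35.6 N·m

With uniform GJ and both ends fixed, compatibility θ_AC = θ_CB gives T_A·a = T_B·b, together with T_A + T_B = T₀.
T_A = T₀·b/(a+b) = 55.10·988/1530 = 35.58 N·m; T_B = 19.52 N·m.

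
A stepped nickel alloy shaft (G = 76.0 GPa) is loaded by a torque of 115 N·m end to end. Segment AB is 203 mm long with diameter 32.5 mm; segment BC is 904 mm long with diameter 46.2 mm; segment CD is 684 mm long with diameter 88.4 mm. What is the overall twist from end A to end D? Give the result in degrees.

J_AB = π(0.0325)⁴/32 = 1.10×10^-7 m⁴; J_BC = π(0.0462)⁴/32 = 4.47×10^-7 m⁴; J_CD = π(0.0884)⁴/32 = 6.00×10^-6 m⁴.
θ = (T/G)·Σ L_i/J_i = (115.0/76.0×10⁹)·(0.203/1.10×10^-7 + 0.904/4.47×10^-7 + 0.684/6.00×10^-6) = 6.035×10^-3 rad.

0.346°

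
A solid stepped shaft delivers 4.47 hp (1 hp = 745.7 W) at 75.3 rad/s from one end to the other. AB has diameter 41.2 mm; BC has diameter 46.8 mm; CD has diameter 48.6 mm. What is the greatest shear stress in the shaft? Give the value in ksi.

ω = 75.3 rad/s, so T = P/ω = 4.47×745.7 / 75.30 = 44.27 N·m.
Under the same torque, τ_max = 16T/(πd³) is largest where d is smallest — segment AB (d = 41.2 mm).
τ_max = 16·44.27/(π·(0.0412)³) = 3.224×10^6 Pa.

0.468 ksi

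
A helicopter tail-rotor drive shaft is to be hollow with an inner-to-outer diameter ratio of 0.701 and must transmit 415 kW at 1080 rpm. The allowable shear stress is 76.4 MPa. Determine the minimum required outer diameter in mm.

ω = 2π·1080/60 = 113.1 rad/s, so T = P/ω = 415×10³ / 113.1 = 3669 N·m.
For a hollow shaft with d_i/d_o = 0.701: τ_max = 16T/(π d_o³ (1−k⁴)), so d_o = [16T/(π τ_allow (1−k⁴))]^(1/3) = [16·3669/(π·7.64×10^7·0.7585)]^(1/3) = 0.06858 m.

68.6 mm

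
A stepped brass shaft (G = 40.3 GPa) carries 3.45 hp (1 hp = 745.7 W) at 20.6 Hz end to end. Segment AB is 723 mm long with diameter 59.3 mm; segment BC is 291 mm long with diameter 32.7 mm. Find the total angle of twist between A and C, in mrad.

ω = 2π·20.6 = 129.4 rad/s, so T = P/ω = 3.45×745.7 / 129.4 = 19.88 N·m.
J_AB = π(0.0593)⁴/32 = 1.21×10^-6 m⁴; J_BC = π(0.0327)⁴/32 = 1.12×10^-7 m⁴.
θ = (T/G)·Σ L_i/J_i = (19.88/40.3×10⁹)·(0.723/1.21×10^-6 + 0.291/1.12×10^-7) = 1.572×10^-3 rad.

1.57 mrad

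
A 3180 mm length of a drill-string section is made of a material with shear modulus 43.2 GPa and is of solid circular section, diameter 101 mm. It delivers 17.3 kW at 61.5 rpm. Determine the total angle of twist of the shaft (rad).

ω = 2π·61.5/60 = 6.440 rad/s, so T = P/ω = 17.3×10³ / 6.440 = 2686 N·m.
J = πd⁴/32 = π(0.101)⁴/32 = 1.022×10^-5 m⁴.
θ = T·L/(G·J) = 2686 × 3.18 / (43.2×10⁹ × 1.022×10^-5) = 0.01936 rad.

0.0194 rad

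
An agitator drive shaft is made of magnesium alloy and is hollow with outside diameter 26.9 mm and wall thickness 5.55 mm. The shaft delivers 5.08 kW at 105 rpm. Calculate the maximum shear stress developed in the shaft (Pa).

ω = 2π·105/60 = 11.00 rad/s, so T = P/ω = 5.08×10³ / 11.00 = 462.0 N·m.
J = π(d_o⁴ − d_i⁴)/32 = π(0.0269⁴ − 0.0158⁴)/32 = 4.529×10^-8 m⁴.
τ_max = T·r/J = 462.0 × 0.0135 / 4.529×10^-8 = 1.372×10^8 Pa.

1.37e8 Pa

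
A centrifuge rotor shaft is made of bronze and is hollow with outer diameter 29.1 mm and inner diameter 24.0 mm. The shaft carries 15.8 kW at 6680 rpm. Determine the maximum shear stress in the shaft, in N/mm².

8.69 N/mm²

ω = 2π·6680/60 = 699.5 rad/s, so T = P/ω = 15.8×10³ / 699.5 = 22.59 N·m.
J = π(d_o⁴ − d_i⁴)/32 = π(0.0291⁴ − 0.0240⁴)/32 = 3.783×10^-8 m⁴.
τ_max = T·r/J = 22.59 × 0.0146 / 3.783×10^-8 = 8.688×10^6 Pa.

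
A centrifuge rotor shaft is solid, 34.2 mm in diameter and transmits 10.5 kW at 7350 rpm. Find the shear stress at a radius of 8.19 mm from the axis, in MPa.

0.832 MPa

ω = 2π·7350/60 = 769.7 rad/s, so T = P/ω = 10.5×10³ / 769.7 = 13.64 N·m.
J = πd⁴/32 = π(0.0342)⁴/32 = 1.343×10^-7 m⁴.
Shear stress varies linearly with radius: τ = T·r/J = 13.64 × 0.00819 / 1.343×10^-7 = 8.319×10^5 Pa.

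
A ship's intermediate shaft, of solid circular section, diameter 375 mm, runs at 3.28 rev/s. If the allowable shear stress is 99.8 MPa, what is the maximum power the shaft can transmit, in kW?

21300 kW

J = πd⁴/32 = π(0.375)⁴/32 = 1.941×10^-3 m⁴.
T_max = τ_allow·J/r = 9.98×10^7 × 1.941×10^-3 / 0.188 = 1.033e6 N·m.
ω = 2π·3.28 = 20.61 rad/s, so P_max = T_max·ω = 2.130×10^7 W.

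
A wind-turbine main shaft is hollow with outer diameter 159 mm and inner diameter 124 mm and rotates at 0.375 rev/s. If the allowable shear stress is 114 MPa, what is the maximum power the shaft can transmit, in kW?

134 kW

J = π(d_o⁴ − d_i⁴)/32 = π(0.159⁴ − 0.124⁴)/32 = 3.954×10^-5 m⁴.
T_max = τ_allow·J/r = 1.14×10^8 × 3.954×10^-5 / 0.0795 = 56690 N·m.
ω = 2π·0.375 = 2.356 rad/s, so P_max = T_max·ω = 1.336×10^5 W.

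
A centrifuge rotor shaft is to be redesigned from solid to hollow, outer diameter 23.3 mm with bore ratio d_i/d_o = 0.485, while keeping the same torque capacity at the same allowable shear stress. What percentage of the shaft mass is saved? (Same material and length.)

20.6 %

Equal τ_max and T ⇒ the solid shaft needs d_s³ = d_o³(1−k⁴), so d_s = 23.3·(1−0.485⁴)^(1/3) = 22.86 mm.
Area ratio A_h/A_s = d_o²(1−k²)/d_s² = (1−k²)/(1−k⁴)^(2/3) = 0.7944.
Mass saving = 1 − 0.7944 = 20.6 %.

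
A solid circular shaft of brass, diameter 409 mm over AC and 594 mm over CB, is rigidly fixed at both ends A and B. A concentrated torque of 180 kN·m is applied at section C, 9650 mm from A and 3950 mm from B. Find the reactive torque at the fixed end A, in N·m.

Compatibility: T_A·a/J_AC = T_B·b/J_CB with T_A + T_B = T₀.
J_AC = 2.75×10^-3 m⁴, J_CB = 0.0122 m⁴, so T_A = T₀·(J_AC/a)/((J_AC/a)+(J_CB/b)) = 15170 N·m, T_B = 164800 N·m.

15200 N·m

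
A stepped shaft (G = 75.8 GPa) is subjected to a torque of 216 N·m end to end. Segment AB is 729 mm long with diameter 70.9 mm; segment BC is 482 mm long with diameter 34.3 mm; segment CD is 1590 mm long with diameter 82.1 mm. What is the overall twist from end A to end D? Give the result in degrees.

J_AB = π(0.0709)⁴/32 = 2.48×10^-6 m⁴; J_BC = π(0.0343)⁴/32 = 1.36×10^-7 m⁴; J_CD = π(0.0821)⁴/32 = 4.46×10^-6 m⁴.
θ = (T/G)·Σ L_i/J_i = (216.0/75.8×10⁹)·(0.729/2.48×10^-6 + 0.482/1.36×10^-7 + 1.59/4.46×10^-6) = 0.01196 rad.

0.685°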